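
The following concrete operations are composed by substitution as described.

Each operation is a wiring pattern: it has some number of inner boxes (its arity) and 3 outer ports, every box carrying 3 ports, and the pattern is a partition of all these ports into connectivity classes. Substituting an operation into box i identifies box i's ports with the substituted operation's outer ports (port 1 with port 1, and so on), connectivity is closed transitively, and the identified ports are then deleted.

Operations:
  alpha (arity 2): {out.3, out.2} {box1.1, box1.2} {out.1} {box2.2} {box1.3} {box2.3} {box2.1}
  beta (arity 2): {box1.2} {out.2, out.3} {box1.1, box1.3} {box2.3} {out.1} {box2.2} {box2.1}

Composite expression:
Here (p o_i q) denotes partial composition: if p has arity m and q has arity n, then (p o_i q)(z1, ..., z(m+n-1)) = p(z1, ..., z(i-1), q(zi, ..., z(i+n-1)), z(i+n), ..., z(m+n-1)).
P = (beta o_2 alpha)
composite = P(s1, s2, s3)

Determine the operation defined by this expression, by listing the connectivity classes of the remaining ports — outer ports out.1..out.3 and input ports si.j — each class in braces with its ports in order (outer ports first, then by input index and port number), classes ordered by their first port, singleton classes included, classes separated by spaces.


{out.1} {out.2, out.3} {s1.1, s1.3} {s1.2} {s2.1, s2.2} {s2.3} {s3.1} {s3.2} {s3.3}


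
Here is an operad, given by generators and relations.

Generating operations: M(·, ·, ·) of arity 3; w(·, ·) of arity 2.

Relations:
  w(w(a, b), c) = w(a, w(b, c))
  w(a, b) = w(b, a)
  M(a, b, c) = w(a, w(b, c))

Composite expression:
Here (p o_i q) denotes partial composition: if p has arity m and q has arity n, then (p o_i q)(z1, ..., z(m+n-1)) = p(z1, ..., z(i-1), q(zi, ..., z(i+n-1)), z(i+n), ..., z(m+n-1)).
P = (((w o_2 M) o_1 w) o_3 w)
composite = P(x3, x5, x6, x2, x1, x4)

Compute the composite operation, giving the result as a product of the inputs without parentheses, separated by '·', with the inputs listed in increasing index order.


x1 · x2 · x3 · x4 · x5 · x6

Reordering under w is free, so list the x-inputs canonically.
w(x3, x5) spells out as x3 · x5
w(x6, x2) spells out as x6 · x2
M(w(x6, x2), x1, x4) spells out as x6 · x2 · x1 · x4
w(w(x3, x5), M(w(x6, x2), x1, x4)) spells out as x3 · x5 · x6 · x2 · x1 · x4
rearranged into index order: x1 · x2 · x3 · x4 · x5 · x6


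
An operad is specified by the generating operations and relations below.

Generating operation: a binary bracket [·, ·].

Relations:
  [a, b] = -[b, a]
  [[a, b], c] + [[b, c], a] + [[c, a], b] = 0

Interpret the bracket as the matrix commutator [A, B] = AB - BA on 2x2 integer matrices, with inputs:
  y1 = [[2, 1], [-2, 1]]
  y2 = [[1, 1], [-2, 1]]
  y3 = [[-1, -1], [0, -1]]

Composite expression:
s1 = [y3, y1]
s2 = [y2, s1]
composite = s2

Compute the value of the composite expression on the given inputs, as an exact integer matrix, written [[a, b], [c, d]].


[y3, y1] = [[2, 1], [0, -2]]
[y2, [y3, y1]] = [[2, -4], [-8, -2]]

[[2, -4], [-8, -2]]


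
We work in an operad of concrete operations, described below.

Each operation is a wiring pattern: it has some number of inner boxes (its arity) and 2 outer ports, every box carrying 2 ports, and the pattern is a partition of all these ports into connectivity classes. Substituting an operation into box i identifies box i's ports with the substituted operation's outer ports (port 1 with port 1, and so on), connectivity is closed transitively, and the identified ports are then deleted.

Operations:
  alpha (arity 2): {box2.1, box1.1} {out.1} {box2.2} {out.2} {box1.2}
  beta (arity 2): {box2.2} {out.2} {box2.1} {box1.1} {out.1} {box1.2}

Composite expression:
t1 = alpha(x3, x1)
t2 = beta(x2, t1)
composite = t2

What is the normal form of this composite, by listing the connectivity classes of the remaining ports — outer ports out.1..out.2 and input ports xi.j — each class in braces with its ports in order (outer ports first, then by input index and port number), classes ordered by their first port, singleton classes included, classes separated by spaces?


{out.1} {out.2} {x1.1, x3.1} {x1.2} {x2.1} {x2.2} {x3.2}

Substituting into beta glues patterns; closure does the rest.
the subtree at alpha composes to {out.1} {out.2} {x1.1, x3.1} {x1.2} {x3.2} on (x3, x1); out.j = own outer ports
the subtree at beta composes to {out.1} {out.2} {x1.1, x3.1} {x1.2} {x2.1} {x2.2} {x3.2} on (x2, x3, x1); out.j = own outer ports


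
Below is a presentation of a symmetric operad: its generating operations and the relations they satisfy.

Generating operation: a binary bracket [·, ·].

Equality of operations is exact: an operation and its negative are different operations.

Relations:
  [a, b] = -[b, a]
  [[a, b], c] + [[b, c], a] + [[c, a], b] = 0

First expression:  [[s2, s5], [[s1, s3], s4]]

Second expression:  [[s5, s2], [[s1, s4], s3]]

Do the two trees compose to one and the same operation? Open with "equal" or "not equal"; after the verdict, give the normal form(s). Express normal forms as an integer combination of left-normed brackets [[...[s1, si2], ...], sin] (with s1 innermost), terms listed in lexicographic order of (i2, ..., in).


Reducing the first expression gives -[[[[s1, s3], s4], s2], s5] + [[[[s1, s3], s4], s5], s2]
Reducing the second expression gives [[[[s1, s4], s3], s2], s5] - [[[[s1, s4], s3], s5], s2]
The forms do not match — not equal.

not equal; first: -[[[[s1, s3], s4], s2], s5] + [[[[s1, s3], s4], s5], s2]; second: [[[[s1, s4], s3], s2], s5] - [[[[s1, s4], s3], s5], s2]


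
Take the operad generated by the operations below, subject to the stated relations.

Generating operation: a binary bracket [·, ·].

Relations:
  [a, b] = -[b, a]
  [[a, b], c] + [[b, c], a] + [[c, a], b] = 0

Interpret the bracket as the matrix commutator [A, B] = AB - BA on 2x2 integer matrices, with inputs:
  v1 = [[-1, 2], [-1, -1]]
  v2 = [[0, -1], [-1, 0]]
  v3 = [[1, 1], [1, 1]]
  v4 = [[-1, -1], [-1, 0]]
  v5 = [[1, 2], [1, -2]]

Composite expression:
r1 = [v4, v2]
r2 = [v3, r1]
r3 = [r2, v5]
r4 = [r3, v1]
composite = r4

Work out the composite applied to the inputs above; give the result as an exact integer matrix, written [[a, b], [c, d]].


[[0, 0], [0, 0]]

[v4, v2] = [[0, 1], [-1, 0]]
[v3, [v4, v2]] = [[-2, 0], [0, 2]]
[[v3, [v4, v2]], v5] = [[0, -8], [4, 0]]
[[[v3, [v4, v2]], v5], v1] = [[0, 0], [0, 0]]


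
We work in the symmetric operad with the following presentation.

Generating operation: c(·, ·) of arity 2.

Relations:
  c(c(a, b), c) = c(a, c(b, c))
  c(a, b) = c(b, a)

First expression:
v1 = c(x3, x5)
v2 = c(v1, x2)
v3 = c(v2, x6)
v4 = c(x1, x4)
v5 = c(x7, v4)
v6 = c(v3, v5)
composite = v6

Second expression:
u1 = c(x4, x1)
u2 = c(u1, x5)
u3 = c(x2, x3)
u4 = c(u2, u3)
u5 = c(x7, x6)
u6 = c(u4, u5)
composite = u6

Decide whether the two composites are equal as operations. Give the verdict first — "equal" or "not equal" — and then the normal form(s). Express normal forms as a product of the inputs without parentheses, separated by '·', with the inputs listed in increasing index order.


equal; the common form is x1 · x2 · x3 · x4 · x5 · x6 · x7

The first expression, normalized: x1 · x2 · x3 · x4 · x5 · x6 · x7
The second expression, normalized: x1 · x2 · x3 · x4 · x5 · x6 · x7
The forms coincide; equal.


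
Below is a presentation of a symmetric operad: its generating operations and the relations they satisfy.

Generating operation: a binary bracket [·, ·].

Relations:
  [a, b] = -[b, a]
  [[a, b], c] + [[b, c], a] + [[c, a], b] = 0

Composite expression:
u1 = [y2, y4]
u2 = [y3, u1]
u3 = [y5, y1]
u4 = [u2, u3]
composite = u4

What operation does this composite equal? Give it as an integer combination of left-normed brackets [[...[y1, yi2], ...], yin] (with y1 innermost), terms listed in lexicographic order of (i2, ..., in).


Left-normed coefficients sit on the y1-initial expansion words.
Composite bracket: [[y3, [y2, y4]], [y5, y1]]
Applying ab - ba throughout gives 16 signed words (2^4 = 16).
The y1-initial words carry the normal form:
  y1y5y2y4y3 appears with sign -1, giving the term -[[[[y1, y5], y2], y4], y3]
  y1y5y3y2y4 appears with sign +1, giving the term +[[[[y1, y5], y3], y2], y4]
  y1y5y3y4y2 appears with sign -1, giving the term -[[[[y1, y5], y3], y4], y2]
  y1y5y4y2y3 appears with sign +1, giving the term +[[[[y1, y5], y4], y2], y3]

-[[[[y1, y5], y2], y4], y3] + [[[[y1, y5], y3], y2], y4] - [[[[y1, y5], y3], y4], y2] + [[[[y1, y5], y4], y2], y3]


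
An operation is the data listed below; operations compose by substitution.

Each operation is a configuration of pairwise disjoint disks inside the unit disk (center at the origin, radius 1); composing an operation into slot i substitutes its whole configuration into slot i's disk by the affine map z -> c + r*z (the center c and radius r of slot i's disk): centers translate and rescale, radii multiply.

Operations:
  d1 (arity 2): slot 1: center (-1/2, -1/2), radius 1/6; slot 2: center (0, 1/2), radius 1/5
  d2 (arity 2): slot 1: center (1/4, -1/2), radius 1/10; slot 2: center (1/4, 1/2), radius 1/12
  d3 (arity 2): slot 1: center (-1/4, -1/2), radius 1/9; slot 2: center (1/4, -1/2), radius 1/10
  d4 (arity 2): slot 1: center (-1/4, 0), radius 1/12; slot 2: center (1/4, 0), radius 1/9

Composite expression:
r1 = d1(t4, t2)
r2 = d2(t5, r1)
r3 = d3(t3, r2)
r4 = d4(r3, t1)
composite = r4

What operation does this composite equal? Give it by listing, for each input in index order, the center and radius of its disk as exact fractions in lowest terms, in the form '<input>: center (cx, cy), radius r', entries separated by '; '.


t1: center (1/4, 0), radius 1/9; t2: center (-109/480, -107/2880), radius 1/7200; t3: center (-13/48, -1/24), radius 1/108; t4: center (-131/576, -109/2880), radius 1/8640; t5: center (-109/480, -11/240), radius 1/1200

Each t-disk chains the slot maps above it in d4; radii multiply.
t3 passes through 2 substitutions, ending at center (-13/48, -1/24), radius 1/108
t5 passes through 3 substitutions, ending at center (-109/480, -11/240), radius 1/1200
t4 passes through 4 substitutions, ending at center (-131/576, -109/2880), radius 1/8640
t2 passes through 4 substitutions, ending at center (-109/480, -107/2880), radius 1/7200
t1 passes through 1 substitution, ending at center (1/4, 0), radius 1/9


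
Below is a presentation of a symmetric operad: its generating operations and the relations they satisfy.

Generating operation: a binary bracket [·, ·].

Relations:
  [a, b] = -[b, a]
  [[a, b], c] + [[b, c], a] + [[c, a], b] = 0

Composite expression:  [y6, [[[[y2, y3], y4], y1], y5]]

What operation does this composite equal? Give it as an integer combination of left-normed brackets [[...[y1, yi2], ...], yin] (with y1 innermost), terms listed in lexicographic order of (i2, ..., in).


[[[[[y1, y2], y3], y4], y5], y6] - [[[[[y1, y3], y2], y4], y5], y6] - [[[[[y1, y4], y2], y3], y5], y6] + [[[[[y1, y4], y3], y2], y5], y6]

In the tensor algebra, words opening y1 carry the y1-anchored form.
Composite bracket: [y6, [[[[y2, y3], y4], y1], y5]]
Under [a, b] = ab - ba we get 32 signed associative words (2^5 = 32).
Only words starting with y1 matter:
  y1y2y3y4y5y6 (sign +1) contributes +[[[[[y1, y2], y3], y4], y5], y6]
  y1y3y2y4y5y6 (sign -1) contributes -[[[[[y1, y3], y2], y4], y5], y6]
  y1y4y2y3y5y6 (sign -1) contributes -[[[[[y1, y4], y2], y3], y5], y6]
  y1y4y3y2y5y6 (sign +1) contributes +[[[[[y1, y4], y3], y2], y5], y6]


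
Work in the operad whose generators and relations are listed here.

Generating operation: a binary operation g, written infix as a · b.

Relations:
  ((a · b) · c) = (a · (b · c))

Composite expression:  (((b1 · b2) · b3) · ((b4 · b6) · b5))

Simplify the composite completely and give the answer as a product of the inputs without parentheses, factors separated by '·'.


The g-tree's shape is irrelevant; the b-reading-order decides.
(b1 · b2) unparenthesizes to b1 · b2
((b1 · b2) · b3) unparenthesizes to b1 · b2 · b3
(b4 · b6) unparenthesizes to b4 · b6
((b4 · b6) · b5) unparenthesizes to b4 · b6 · b5
(((b1 · b2) · b3) · ((b4 · b6) · b5)) unparenthesizes to b1 · b2 · b3 · b4 · b6 · b5

b1 · b2 · b3 · b4 · b6 · b5


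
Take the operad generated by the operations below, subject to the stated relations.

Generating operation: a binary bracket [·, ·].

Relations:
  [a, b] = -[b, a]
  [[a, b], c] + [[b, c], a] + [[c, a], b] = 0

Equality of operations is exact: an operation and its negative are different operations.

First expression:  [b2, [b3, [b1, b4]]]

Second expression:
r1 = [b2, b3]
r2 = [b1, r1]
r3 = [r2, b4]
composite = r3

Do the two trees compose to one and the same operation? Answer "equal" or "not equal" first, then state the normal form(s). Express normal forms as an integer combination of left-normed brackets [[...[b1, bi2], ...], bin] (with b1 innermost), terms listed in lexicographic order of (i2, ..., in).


not equal; the first gives [[[b1, b4], b3], b2] and the second [[[b1, b2], b3], b4] - [[[b1, b3], b2], b4]

The first expression, normalized: [[[b1, b4], b3], b2]
The second expression, normalized: [[[b1, b2], b3], b4] - [[[b1, b3], b2], b4]
Distinct normal forms: not equal.


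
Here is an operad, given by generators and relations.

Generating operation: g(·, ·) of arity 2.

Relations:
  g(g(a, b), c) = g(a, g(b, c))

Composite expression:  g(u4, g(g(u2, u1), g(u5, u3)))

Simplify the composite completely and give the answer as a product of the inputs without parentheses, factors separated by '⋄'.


u4 ⋄ u2 ⋄ u1 ⋄ u5 ⋄ u3

Every regrouping of g is equal, so read the u-inputs in written order.
g(u2, u1) spells out as u2 ⋄ u1
g(u5, u3) spells out as u5 ⋄ u3
g(g(u2, u1), g(u5, u3)) spells out as u2 ⋄ u1 ⋄ u5 ⋄ u3
g(u4, g(g(u2, u1), g(u5, u3))) spells out as u4 ⋄ u2 ⋄ u1 ⋄ u5 ⋄ u3


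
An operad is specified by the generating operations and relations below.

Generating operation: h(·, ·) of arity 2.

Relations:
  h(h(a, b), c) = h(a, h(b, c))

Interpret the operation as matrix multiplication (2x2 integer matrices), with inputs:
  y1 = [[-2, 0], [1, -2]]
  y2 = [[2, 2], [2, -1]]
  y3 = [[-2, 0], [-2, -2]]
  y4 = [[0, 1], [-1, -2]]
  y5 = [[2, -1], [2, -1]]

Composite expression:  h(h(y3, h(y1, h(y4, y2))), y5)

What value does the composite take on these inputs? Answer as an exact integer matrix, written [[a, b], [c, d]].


[[8, -4], [-44, 22]]

h(y4, y2) = [[2, -1], [-6, 0]]
h(y1, h(y4, y2)) = [[-4, 2], [14, -1]]
h(y3, h(y1, h(y4, y2))) = [[8, -4], [-20, -2]]
h(h(y3, h(y1, h(y4, y2))), y5) = [[8, -4], [-44, 22]]


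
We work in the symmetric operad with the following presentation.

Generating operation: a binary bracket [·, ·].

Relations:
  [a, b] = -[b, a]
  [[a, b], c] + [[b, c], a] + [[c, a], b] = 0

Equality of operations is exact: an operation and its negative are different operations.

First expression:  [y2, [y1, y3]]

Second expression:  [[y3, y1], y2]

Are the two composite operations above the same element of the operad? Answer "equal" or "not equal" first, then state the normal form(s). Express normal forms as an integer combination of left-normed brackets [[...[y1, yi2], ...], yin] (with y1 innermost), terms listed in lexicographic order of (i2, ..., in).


equal; both compose to -[[y1, y3], y2]

The first expression, normalized: -[[y1, y3], y2]
The second expression, normalized: -[[y1, y3], y2]
The forms coincide; equal.


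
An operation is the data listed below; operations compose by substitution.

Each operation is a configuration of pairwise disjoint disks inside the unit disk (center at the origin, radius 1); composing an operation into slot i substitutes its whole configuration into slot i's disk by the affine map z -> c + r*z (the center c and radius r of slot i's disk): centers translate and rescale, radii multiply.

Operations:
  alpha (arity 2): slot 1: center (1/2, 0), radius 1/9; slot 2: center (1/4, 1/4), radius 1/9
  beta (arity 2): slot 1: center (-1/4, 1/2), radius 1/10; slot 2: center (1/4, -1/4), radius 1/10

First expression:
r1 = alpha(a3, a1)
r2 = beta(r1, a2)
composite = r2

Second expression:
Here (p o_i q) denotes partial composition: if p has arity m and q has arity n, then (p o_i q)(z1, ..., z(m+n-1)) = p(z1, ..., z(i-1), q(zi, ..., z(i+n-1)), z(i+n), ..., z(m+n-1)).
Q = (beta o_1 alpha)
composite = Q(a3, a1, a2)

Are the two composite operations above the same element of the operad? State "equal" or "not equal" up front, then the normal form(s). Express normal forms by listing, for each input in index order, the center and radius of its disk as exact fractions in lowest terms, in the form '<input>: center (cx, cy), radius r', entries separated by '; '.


equal: each reduces to a1: center (-9/40, 21/40), radius 1/90; a2: center (1/4, -1/4), radius 1/10; a3: center (-1/5, 1/2), radius 1/90

Normal form of the first expression: a1: center (-9/40, 21/40), radius 1/90; a2: center (1/4, -1/4), radius 1/10; a3: center (-1/5, 1/2), radius 1/90
Normal form of the second expression: a1: center (-9/40, 21/40), radius 1/90; a2: center (1/4, -1/4), radius 1/10; a3: center (-1/5, 1/2), radius 1/90
Both agree, so they are equal.


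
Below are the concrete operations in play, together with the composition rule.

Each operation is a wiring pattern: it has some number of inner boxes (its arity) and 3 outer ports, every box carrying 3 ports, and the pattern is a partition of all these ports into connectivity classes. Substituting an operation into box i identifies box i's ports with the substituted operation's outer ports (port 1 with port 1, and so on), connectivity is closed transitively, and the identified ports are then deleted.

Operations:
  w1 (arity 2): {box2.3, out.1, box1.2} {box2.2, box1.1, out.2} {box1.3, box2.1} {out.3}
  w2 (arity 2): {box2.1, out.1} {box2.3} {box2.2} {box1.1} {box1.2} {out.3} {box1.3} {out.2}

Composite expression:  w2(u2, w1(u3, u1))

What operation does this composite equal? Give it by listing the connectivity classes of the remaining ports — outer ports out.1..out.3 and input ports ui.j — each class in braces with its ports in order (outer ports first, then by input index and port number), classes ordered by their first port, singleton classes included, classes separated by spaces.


{out.1, u1.3, u3.2} {out.2} {out.3} {u1.1, u3.3} {u1.2, u3.1} {u2.1} {u2.2} {u2.3}

After gluing at w2, chains via deleted ports link the u-ports.
w1 over (u3, u1) gives {out.1, u1.3, u3.2} {out.2, u1.2, u3.1} {out.3} {u1.1, u3.3}, out.j being that stage's outer ports
w2 over (u2, u3, u1) gives {out.1, u1.3, u3.2} {out.2} {out.3} {u1.1, u3.3} {u1.2, u3.1} {u2.1} {u2.2} {u2.3}, out.j being that stage's outer ports


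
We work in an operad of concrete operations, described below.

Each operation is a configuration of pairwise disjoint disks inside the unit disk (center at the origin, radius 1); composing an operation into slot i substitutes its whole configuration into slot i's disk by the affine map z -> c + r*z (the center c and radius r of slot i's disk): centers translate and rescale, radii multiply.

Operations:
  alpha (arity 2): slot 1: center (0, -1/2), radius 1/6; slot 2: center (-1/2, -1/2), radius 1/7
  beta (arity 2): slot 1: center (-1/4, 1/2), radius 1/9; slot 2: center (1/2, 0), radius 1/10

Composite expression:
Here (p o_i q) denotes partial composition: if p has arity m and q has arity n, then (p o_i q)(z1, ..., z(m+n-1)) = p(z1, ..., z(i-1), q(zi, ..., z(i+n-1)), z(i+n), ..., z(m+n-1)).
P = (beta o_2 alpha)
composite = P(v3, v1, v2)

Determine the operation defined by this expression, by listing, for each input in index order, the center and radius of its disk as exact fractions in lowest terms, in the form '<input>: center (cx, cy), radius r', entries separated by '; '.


v1: center (1/2, -1/20), radius 1/60; v2: center (9/20, -1/20), radius 1/70; v3: center (-1/4, 1/2), radius 1/9

Below beta, radii multiply path by path; the v-disk centers shift.
v3: after 1 affine step, its disk has center (-1/4, 1/2), radius 1/9
v1: after 2 affine steps, its disk has center (1/2, -1/20), radius 1/60
v2: after 2 affine steps, its disk has center (9/20, -1/20), radius 1/70


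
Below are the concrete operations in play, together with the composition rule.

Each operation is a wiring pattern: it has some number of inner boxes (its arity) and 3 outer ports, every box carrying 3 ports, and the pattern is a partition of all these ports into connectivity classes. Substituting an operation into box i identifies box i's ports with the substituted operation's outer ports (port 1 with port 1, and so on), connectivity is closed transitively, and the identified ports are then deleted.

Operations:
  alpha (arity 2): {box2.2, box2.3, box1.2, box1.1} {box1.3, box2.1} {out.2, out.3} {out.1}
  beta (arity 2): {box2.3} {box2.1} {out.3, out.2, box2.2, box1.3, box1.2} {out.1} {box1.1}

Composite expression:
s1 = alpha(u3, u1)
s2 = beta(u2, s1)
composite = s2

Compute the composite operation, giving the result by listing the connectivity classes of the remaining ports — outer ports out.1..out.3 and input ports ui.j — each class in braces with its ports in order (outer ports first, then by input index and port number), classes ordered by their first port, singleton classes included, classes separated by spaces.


{out.1} {out.2, out.3, u2.2, u2.3} {u1.1, u3.3} {u1.2, u1.3, u3.1, u3.2} {u2.1}

Reachability decides: close wires over beta-identified ports.
the subtree at alpha composes to {out.1} {out.2, out.3} {u1.1, u3.3} {u1.2, u1.3, u3.1, u3.2} on (u3, u1); out.j = own outer ports
the subtree at beta composes to {out.1} {out.2, out.3, u2.2, u2.3} {u1.1, u3.3} {u1.2, u1.3, u3.1, u3.2} {u2.1} on (u2, u3, u1); out.j = own outer ports


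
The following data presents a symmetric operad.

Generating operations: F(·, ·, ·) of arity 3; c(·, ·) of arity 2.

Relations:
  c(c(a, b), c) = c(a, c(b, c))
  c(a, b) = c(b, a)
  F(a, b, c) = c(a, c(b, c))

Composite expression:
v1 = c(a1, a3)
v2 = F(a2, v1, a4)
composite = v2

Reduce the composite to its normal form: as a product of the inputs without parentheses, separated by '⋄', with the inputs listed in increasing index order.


Reordering under F is free, so list the a-inputs canonically.
c(a1, a3) linearizes to a1 ⋄ a3
F(a2, c(a1, a3), a4) linearizes to a2 ⋄ a1 ⋄ a3 ⋄ a4
sorting the factors by input index: a1 ⋄ a2 ⋄ a3 ⋄ a4

a1 ⋄ a2 ⋄ a3 ⋄ a4


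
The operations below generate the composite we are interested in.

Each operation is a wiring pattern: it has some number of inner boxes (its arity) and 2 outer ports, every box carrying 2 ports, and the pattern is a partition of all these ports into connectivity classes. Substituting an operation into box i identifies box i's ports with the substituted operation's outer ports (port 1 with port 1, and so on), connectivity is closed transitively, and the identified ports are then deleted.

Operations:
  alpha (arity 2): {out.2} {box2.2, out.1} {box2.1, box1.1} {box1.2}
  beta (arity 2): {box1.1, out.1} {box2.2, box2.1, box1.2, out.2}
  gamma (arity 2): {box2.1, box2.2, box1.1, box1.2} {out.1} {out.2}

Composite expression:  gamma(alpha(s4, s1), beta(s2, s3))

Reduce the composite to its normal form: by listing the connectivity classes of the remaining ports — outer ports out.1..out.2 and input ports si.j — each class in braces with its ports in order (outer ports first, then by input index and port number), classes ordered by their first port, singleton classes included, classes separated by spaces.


{out.1} {out.2} {s1.1, s4.1} {s1.2, s2.1, s2.2, s3.1, s3.2} {s4.2}

Treat the ports identified at gamma as solder joints: merge, then drop.
composing alpha on (s4, s1), with out.j its own outer ports: {out.1, s1.2} {out.2} {s1.1, s4.1} {s4.2}
composing beta on (s2, s3), with out.j its own outer ports: {out.1, s2.1} {out.2, s2.2, s3.1, s3.2}
composing gamma on (s4, s1, s2, s3), with out.j its own outer ports: {out.1} {out.2} {s1.1, s4.1} {s1.2, s2.1, s2.2, s3.1, s3.2} {s4.2}


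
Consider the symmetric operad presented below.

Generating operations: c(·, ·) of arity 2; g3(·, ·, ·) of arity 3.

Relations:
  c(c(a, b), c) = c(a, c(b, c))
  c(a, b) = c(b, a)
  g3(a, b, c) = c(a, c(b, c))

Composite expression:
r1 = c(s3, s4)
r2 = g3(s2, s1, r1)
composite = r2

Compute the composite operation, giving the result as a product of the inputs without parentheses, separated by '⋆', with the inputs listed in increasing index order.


Reordering under g3 is free, so list the s-inputs canonically.
c(s3, s4) collapses to s3 ⋆ s4
g3(s2, s1, c(s3, s4)) collapses to s2 ⋆ s1 ⋆ s3 ⋆ s4
putting the inputs in ascending order: s1 ⋆ s2 ⋆ s3 ⋆ s4

s1 ⋆ s2 ⋆ s3 ⋆ s4


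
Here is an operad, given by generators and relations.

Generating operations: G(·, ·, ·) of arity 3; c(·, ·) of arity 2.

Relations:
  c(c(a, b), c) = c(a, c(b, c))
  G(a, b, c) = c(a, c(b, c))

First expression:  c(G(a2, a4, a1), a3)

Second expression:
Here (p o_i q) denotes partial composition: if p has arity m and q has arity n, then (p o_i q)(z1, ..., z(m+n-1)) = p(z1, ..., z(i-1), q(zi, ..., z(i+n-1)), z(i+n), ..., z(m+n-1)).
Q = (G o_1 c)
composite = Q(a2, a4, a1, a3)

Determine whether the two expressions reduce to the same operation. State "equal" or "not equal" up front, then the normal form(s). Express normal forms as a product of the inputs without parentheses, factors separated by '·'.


equal — both sides give a2 · a4 · a1 · a3

The first expression reduces to a2 · a4 · a1 · a3
The second expression reduces to a2 · a4 · a1 · a3
Same normal form: equal.


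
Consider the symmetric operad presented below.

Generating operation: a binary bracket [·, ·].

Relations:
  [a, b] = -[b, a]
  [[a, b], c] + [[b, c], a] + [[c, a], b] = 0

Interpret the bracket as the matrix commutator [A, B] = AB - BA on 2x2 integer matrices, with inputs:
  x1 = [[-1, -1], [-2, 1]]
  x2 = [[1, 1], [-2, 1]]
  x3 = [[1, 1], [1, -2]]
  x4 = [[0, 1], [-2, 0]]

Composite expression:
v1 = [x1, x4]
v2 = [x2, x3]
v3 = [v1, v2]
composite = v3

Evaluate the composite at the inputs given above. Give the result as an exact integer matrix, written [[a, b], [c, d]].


[[0, -12], [24, 0]]


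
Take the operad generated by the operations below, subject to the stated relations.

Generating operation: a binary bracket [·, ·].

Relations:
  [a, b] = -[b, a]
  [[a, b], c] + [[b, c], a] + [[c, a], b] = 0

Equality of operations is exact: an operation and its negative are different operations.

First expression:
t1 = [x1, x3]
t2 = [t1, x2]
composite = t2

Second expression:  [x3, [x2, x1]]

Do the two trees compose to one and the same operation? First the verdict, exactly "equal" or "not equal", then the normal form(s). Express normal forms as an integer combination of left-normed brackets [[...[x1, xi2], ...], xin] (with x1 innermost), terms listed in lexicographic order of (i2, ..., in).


Normal form of the first expression: [[x1, x3], x2]
Normal form of the second expression: [[x1, x2], x3]
Different reductions; not equal.

not equal; first: [[x1, x3], x2]; second: [[x1, x2], x3]


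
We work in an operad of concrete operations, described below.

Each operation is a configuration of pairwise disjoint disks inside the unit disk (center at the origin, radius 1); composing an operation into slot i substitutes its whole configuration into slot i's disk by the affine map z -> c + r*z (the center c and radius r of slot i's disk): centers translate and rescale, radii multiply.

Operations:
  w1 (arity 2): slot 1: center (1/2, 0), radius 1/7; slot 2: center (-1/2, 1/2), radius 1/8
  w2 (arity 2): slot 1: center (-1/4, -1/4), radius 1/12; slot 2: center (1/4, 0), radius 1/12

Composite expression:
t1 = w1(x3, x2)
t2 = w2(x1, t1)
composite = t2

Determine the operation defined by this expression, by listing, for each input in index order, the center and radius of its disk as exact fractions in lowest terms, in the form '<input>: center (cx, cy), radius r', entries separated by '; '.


x1: center (-1/4, -1/4), radius 1/12; x2: center (5/24, 1/24), radius 1/96; x3: center (7/24, 0), radius 1/84


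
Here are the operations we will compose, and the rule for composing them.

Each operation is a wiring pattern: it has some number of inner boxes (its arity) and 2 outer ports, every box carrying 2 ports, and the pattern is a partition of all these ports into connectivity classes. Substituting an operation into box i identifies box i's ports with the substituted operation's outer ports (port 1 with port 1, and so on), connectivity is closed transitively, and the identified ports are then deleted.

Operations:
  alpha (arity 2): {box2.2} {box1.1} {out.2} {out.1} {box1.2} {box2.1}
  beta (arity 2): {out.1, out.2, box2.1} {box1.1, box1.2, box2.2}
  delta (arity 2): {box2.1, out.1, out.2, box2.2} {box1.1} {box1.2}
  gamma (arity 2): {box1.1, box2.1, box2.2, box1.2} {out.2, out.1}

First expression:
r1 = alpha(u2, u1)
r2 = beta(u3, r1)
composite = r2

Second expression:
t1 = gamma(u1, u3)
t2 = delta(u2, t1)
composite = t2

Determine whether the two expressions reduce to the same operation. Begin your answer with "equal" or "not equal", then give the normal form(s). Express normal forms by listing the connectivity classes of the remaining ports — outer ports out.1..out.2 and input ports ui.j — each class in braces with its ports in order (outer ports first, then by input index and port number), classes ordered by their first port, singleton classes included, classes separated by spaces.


not equal; first: {out.1, out.2} {u1.1} {u1.2} {u2.1} {u2.2} {u3.1, u3.2}; second: {out.1, out.2} {u1.1, u1.2, u3.1, u3.2} {u2.1} {u2.2}

Reducing the first expression gives {out.1, out.2} {u1.1} {u1.2} {u2.1} {u2.2} {u3.1, u3.2}
Reducing the second expression gives {out.1, out.2} {u1.1, u1.2, u3.1, u3.2} {u2.1} {u2.2}
The normal forms differ: not equal.


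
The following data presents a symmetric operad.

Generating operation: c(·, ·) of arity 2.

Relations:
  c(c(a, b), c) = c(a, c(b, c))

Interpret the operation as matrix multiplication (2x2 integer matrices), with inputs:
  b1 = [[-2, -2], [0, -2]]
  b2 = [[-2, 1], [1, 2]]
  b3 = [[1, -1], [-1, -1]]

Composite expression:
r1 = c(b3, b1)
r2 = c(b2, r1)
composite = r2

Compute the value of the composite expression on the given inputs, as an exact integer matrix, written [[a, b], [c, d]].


[[6, 4], [2, 8]]

c(b3, b1) = [[-2, 0], [2, 4]]
c(b2, c(b3, b1)) = [[6, 4], [2, 8]]


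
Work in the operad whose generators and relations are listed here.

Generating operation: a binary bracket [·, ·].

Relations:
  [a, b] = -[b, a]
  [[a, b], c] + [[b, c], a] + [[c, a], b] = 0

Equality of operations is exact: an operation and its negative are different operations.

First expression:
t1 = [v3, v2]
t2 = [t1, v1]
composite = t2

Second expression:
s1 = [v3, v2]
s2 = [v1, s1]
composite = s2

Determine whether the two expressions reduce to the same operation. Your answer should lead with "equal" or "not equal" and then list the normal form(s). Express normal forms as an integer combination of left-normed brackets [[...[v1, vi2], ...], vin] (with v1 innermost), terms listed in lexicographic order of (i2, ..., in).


The first expression reduces to [[v1, v2], v3] - [[v1, v3], v2]
The second expression reduces to -[[v1, v2], v3] + [[v1, v3], v2]
No match — not equal.

not equal: they reduce to [[v1, v2], v3] - [[v1, v3], v2] and -[[v1, v2], v3] + [[v1, v3], v2]


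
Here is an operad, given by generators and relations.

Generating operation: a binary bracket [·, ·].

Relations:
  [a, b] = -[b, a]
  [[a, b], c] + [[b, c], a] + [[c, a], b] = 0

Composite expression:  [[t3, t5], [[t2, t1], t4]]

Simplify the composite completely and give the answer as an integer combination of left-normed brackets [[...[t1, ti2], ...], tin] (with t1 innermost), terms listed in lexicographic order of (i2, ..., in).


[[[[t1, t2], t4], t3], t5] - [[[[t1, t2], t4], t5], t3]


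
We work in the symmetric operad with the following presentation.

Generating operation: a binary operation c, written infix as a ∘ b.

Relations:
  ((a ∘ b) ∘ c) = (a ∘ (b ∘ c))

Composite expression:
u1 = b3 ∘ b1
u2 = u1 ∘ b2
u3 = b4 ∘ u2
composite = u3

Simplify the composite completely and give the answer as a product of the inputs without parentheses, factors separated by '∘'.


Under associativity of c, the answer is the b's in reading order.
(b3 ∘ b1) linearizes to b3 ∘ b1
((b3 ∘ b1) ∘ b2) linearizes to b3 ∘ b1 ∘ b2
(b4 ∘ ((b3 ∘ b1) ∘ b2)) linearizes to b4 ∘ b3 ∘ b1 ∘ b2

b4 ∘ b3 ∘ b1 ∘ b2


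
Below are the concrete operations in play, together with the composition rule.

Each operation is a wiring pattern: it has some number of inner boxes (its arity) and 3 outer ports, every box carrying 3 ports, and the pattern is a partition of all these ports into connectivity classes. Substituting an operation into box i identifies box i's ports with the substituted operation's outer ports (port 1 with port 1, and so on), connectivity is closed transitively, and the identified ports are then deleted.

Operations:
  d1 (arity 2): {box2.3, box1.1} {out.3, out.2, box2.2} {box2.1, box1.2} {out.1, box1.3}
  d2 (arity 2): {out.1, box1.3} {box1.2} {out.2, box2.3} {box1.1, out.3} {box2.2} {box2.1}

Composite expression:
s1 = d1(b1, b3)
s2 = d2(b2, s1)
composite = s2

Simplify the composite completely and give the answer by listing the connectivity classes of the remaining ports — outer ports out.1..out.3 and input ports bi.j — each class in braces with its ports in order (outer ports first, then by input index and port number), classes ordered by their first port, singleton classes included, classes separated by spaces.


{out.1, b2.3} {out.2, b3.2} {out.3, b2.1} {b1.1, b3.3} {b1.2, b3.1} {b1.3} {b2.2}


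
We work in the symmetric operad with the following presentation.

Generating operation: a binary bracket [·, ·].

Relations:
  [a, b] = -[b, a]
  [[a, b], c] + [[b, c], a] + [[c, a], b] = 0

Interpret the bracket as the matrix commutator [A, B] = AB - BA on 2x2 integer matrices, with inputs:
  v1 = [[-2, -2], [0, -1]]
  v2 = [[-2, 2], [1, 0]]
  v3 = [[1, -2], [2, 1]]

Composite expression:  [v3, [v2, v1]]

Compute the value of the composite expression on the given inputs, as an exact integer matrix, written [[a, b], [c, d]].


[[-10, 8], [8, 10]]

[v2, v1] = [[2, 6], [-1, -2]]
[v3, [v2, v1]] = [[-10, 8], [8, 10]]


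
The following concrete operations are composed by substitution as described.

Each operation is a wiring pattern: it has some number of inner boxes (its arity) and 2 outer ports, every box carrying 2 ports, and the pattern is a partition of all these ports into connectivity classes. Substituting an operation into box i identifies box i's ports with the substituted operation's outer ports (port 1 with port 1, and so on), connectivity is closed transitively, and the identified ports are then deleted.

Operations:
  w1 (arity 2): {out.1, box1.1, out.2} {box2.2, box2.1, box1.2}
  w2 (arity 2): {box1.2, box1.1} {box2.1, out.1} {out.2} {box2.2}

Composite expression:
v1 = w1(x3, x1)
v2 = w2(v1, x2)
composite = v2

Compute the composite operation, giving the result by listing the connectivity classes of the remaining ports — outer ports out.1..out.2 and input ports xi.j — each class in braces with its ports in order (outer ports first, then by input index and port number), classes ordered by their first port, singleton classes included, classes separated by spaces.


{out.1, x2.1} {out.2} {x1.1, x1.2, x3.2} {x2.2} {x3.1}


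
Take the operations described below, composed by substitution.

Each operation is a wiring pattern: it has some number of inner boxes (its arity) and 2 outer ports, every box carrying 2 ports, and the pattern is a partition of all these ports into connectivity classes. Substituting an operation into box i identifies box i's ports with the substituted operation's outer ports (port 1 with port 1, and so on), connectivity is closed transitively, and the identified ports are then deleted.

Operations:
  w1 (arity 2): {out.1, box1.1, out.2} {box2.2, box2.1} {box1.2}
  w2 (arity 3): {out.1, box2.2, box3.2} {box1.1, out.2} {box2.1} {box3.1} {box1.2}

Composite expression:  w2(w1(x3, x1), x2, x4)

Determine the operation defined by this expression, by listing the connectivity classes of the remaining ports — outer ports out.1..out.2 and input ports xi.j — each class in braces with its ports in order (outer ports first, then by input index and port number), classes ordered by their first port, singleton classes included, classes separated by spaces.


{out.1, x2.2, x4.2} {out.2, x3.1} {x1.1, x1.2} {x2.1} {x3.2} {x4.1}


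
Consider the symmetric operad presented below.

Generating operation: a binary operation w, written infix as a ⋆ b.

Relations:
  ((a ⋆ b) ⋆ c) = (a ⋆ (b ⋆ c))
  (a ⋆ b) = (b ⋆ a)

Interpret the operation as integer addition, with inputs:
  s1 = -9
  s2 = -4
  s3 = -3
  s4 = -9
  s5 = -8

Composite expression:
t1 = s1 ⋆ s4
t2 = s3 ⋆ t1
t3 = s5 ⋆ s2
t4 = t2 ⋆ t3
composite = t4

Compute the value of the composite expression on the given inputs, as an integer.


(s1 ⋆ s4) = -18
(s3 ⋆ (s1 ⋆ s4)) = -21
(s5 ⋆ s2) = -12
((s3 ⋆ (s1 ⋆ s4)) ⋆ (s5 ⋆ s2)) = -33

-33


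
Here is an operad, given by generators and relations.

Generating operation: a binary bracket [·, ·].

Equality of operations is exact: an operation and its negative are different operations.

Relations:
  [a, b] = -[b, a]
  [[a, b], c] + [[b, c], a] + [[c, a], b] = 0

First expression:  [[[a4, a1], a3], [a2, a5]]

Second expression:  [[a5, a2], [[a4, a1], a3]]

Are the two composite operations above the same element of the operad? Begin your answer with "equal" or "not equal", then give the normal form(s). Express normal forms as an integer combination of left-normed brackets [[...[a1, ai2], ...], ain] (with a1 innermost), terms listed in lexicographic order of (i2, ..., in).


equal; both compose to -[[[[a1, a4], a3], a2], a5] + [[[[a1, a4], a3], a5], a2]


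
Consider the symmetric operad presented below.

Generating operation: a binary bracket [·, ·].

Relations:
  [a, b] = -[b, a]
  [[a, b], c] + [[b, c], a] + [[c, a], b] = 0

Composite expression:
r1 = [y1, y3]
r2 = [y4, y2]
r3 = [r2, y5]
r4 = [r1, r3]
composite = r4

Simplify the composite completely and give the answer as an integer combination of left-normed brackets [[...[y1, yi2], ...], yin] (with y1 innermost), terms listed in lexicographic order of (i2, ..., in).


A multilinear Lie element is pinned by y1-initial words (y1 innermost).
Composite bracket: [[y1, y3], [[y4, y2], y5]]
Expanding via [a, b] = ab - ba: 16 signed words (2^4 = 16).
Collect the words opening with y1:
  the word y1y3y2y4y5 carries sign -1 and contributes -[[[[y1, y3], y2], y4], y5]
  the word y1y3y4y2y5 carries sign +1 and contributes +[[[[y1, y3], y4], y2], y5]
  the word y1y3y5y2y4 carries sign +1 and contributes +[[[[y1, y3], y5], y2], y4]
  the word y1y3y5y4y2 carries sign -1 and contributes -[[[[y1, y3], y5], y4], y2]

-[[[[y1, y3], y2], y4], y5] + [[[[y1, y3], y4], y2], y5] + [[[[y1, y3], y5], y2], y4] - [[[[y1, y3], y5], y4], y2]


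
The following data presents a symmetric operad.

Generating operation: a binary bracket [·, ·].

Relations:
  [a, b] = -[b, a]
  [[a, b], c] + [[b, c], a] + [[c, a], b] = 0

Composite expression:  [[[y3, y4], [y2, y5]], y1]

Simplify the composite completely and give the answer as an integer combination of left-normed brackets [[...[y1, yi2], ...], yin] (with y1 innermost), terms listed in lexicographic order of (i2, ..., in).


A multilinear Lie element is pinned by y1-initial words (y1 innermost).
Composite bracket: [[[y3, y4], [y2, y5]], y1]
The bracket unfolds into 16 signed words via [a, b] = ab - ba (2^4 = 16).
Coefficients come from the y1-initial words:
  word y1y2y5y3y4 has sign +1, contributing +[[[[y1, y2], y5], y3], y4]
  word y1y2y5y4y3 has sign -1, contributing -[[[[y1, y2], y5], y4], y3]
  word y1y3y4y2y5 has sign -1, contributing -[[[[y1, y3], y4], y2], y5]
  word y1y3y4y5y2 has sign +1, contributing +[[[[y1, y3], y4], y5], y2]
  word y1y4y3y2y5 has sign +1, contributing +[[[[y1, y4], y3], y2], y5]
  word y1y4y3y5y2 has sign -1, contributing -[[[[y1, y4], y3], y5], y2]
  word y1y5y2y3y4 has sign -1, contributing -[[[[y1, y5], y2], y3], y4]
  word y1y5y2y4y3 has sign +1, contributing +[[[[y1, y5], y2], y4], y3]

[[[[y1, y2], y5], y3], y4] - [[[[y1, y2], y5], y4], y3] - [[[[y1, y3], y4], y2], y5] + [[[[y1, y3], y4], y5], y2] + [[[[y1, y4], y3], y2], y5] - [[[[y1, y4], y3], y5], y2] - [[[[y1, y5], y2], y3], y4] + [[[[y1, y5], y2], y4], y3]
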